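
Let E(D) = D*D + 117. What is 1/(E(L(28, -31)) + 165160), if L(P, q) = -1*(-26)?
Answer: 1/165953 ≈ 6.0258e-6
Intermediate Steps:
L(P, q) = 26
E(D) = 117 + D² (E(D) = D² + 117 = 117 + D²)
1/(E(L(28, -31)) + 165160) = 1/((117 + 26²) + 165160) = 1/((117 + 676) + 165160) = 1/(793 + 165160) = 1/165953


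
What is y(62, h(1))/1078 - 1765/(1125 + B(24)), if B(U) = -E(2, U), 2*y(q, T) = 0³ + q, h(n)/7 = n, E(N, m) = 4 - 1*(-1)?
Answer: -26685/17248 ≈ -1.5471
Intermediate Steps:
E(N, m) = 5 (E(N, m) = 4 + 1 = 5)
h(n) = 7*n
y(q, T) = q/2 (y(q, T) = (0³ + q)/2 = (0 + q)/2 = q/2)
B(U) = -5 (B(U) = -1*5 = -5)
y(62, h(1))/1078 - 1765/(1125 + B(24)) = ((½)*62)/1078 - 1765/(1125 - 5) = 31*(1/1078) - 1765/1120 = 31/1078 - 1765*1/1120 = 31/1078 - 353/224 = -26685/17248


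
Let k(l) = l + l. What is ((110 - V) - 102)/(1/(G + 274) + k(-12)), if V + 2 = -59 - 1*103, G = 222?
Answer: -85312/11903 ≈ -7.1673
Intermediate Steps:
k(l) = 2*l
V = -164 (V = -2 + (-59 - 1*103) = -2 + (-59 - 103) = -2 - 162 = -164)
((110 - V) - 102)/(1/(G + 274) + k(-12)) = ((110 - 1*(-164)) - 102)/(1/(222 + 274) + 2*(-12)) = ((110 + 164) - 102)/(1/496 - 24) = (274 - 102)/(1/496 - 24) = 172/(-11903/496) = 172*(-496/11903) = -85312/11903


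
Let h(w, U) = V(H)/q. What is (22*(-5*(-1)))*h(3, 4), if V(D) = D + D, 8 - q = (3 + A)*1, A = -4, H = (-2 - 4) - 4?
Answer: -2200/9 ≈ -244.44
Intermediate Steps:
H = -10 (H = -6 - 4 = -10)
q = 9 (q = 8 - (3 - 4) = 8 - (-1) = 8 - 1*(-1) = 8 + 1 = 9)
V(D) = 2*D
h(w, U) = -20/9 (h(w, U) = (2*(-10))/9 = -20*⅑ = -20/9)
(22*(-5*(-1)))*h(3, 4) = (22*(-5*(-1)))*(-20/9) = (22*5)*(-20/9) = 110*(-20/9) = -2200/9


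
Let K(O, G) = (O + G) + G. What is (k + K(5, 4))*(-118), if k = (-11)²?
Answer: -15812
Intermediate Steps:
k = 121
K(O, G) = O + 2*G (K(O, G) = (G + O) + G = O + 2*G)
(k + K(5, 4))*(-118) = (121 + (5 + 2*4))*(-118) = (121 + (5 + 8))*(-118) = (121 + 13)*(-118) = 134*(-118) = -15812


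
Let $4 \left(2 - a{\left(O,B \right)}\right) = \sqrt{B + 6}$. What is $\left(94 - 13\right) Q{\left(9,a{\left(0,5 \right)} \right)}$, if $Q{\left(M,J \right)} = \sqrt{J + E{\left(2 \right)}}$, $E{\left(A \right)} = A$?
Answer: $\frac{81 \sqrt{16 - \sqrt{11}}}{2} \approx 144.24$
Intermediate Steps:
$a{\left(O,B \right)} = 2 - \frac{\sqrt{6 + B}}{4}$ ($a{\left(O,B \right)} = 2 - \frac{\sqrt{B + 6}}{4} = 2 - \frac{\sqrt{6 + B}}{4}$)
$Q{\left(M,J \right)} = \sqrt{2 + J}$ ($Q{\left(M,J \right)} = \sqrt{J + 2} = \sqrt{2 + J}$)
$\left(94 - 13\right) Q{\left(9,a{\left(0,5 \right)} \right)} = \left(94 - 13\right) \sqrt{2 + \left(2 - \frac{\sqrt{6 + 5}}{4}\right)} = 81 \sqrt{2 + \left(2 - \frac{\sqrt{11}}{4}\right)} = 81 \sqrt{4 - \frac{\sqrt{11}}{4}}$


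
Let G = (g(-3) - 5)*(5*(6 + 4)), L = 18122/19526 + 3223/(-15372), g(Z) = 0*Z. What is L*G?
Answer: -1036726375/5772186 ≈ -179.61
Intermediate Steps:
g(Z) = 0
L = 8293811/11544372 (L = 18122*(1/19526) + 3223*(-1/15372) = 697/751 - 3223/15372 = 8293811/11544372 ≈ 0.71843)
G = -250 (G = (0 - 5)*(5*(6 + 4)) = -25*10 = -5*50 = -250)
L*G = (8293811/11544372)*(-250) = -1036726375/5772186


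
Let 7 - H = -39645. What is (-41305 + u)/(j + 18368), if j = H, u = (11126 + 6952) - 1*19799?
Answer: -7171/9670 ≈ -0.74157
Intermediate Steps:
u = -1721 (u = 18078 - 19799 = -1721)
H = 39652 (H = 7 - 1*(-39645) = 7 + 39645 = 39652)
j = 39652
(-41305 + u)/(j + 18368) = (-41305 - 1721)/(39652 + 18368) = -43026/58020 = -43026*1/58020 = -7171/9670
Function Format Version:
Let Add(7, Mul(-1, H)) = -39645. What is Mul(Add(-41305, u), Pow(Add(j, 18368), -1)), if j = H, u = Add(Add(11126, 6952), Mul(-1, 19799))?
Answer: Rational(-7171, 9670) ≈ -0.74157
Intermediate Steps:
u = -1721 (u = Add(18078, -19799) = -1721)
H = 39652 (H = Add(7, Mul(-1, -39645)) = Add(7, 39645) = 39652)
j = 39652
Mul(Add(-41305, u), Pow(Add(j, 18368), -1)) = Mul(Add(-41305, -1721), Pow(Add(39652, 18368), -1)) = Mul(-43026, Pow(58020, -1)) = Mul(-43026, Rational(1, 58020)) = Rational(-7171, 9670)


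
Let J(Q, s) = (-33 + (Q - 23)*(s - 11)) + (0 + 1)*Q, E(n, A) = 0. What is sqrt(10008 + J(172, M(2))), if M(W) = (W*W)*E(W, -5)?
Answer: 2*sqrt(2127) ≈ 92.239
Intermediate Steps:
M(W) = 0 (M(W) = (W*W)*0 = W**2*0 = 0)
J(Q, s) = -33 + Q + (-23 + Q)*(-11 + s) (J(Q, s) = (-33 + (-23 + Q)*(-11 + s)) + 1*Q = (-33 + (-23 + Q)*(-11 + s)) + Q = -33 + Q + (-23 + Q)*(-11 + s))
sqrt(10008 + J(172, M(2))) = sqrt(10008 + (220 - 23*0 - 10*172 + 172*0)) = sqrt(10008 + (220 + 0 - 1720 + 0)) = sqrt(10008 - 1500) = sqrt(8508) = 2*sqrt(2127)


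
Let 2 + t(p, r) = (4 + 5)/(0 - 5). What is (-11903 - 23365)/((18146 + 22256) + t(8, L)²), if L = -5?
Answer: -881700/1010411 ≈ -0.87261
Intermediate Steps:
t(p, r) = -19/5 (t(p, r) = -2 + (4 + 5)/(0 - 5) = -2 + 9/(-5) = -2 + 9*(-⅕) = -2 - 9/5 = -19/5)
(-11903 - 23365)/((18146 + 22256) + t(8, L)²) = (-11903 - 23365)/((18146 + 22256) + (-19/5)²) = -35268/(40402 + 361/25) = -35268/1010411/25 = -35268*25/1010411 = -881700/1010411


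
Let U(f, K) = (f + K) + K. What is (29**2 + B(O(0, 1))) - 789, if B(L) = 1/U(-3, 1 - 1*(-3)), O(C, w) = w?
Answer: 261/5 ≈ 52.200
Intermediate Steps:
U(f, K) = f + 2*K (U(f, K) = (K + f) + K = f + 2*K)
B(L) = 1/5 (B(L) = 1/(-3 + 2*(1 - 1*(-3))) = 1/(-3 + 2*(1 + 3)) = 1/(-3 + 2*4) = 1/(-3 + 8) = 1/5)
(29**2 + B(O(0, 1))) - 789 = (29**2 + 1/5) - 789 = (841 + 1/5) - 789 = 4206/5 - 789 = 261/5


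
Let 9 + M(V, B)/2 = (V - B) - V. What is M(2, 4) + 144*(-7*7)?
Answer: -7082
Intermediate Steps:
M(V, B) = -18 - 2*B (M(V, B) = -18 + 2*((V - B) - V) = -18 + 2*(-B) = -18 - 2*B)
M(2, 4) + 144*(-7*7) = (-18 - 2*4) + 144*(-7*7) = (-18 - 8) + 144*(-49) = -26 - 7056 = -7082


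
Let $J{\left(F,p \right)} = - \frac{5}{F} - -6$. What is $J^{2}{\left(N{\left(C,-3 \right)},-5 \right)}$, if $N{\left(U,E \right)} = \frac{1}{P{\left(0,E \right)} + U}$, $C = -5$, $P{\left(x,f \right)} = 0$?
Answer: $961$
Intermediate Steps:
$N{\left(U,E \right)} = \frac{1}{U}$ ($N{\left(U,E \right)} = \frac{1}{0 + U} = \frac{1}{U}$)
$J{\left(F,p \right)} = 6 - \frac{5}{F}$ ($J{\left(F,p \right)} = - \frac{5}{F} + 6 = 6 - \frac{5}{F}$)
$J^{2}{\left(N{\left(C,-3 \right)},-5 \right)} = \left(6 - \frac{5}{\frac{1}{-5}}\right)^{2} = \left(6 - \frac{5}{- \frac{1}{5}}\right)^{2} = \left(6 - -25\right)^{2} = \left(6 + 25\right)^{2} = 31^{2} = 961$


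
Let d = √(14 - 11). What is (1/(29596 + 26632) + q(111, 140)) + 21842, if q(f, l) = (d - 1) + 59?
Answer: 1231393201/56228 + √3 ≈ 21902.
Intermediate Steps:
d = √3 ≈ 1.7320
q(f, l) = 58 + √3 (q(f, l) = (√3 - 1) + 59 = (-1 + √3) + 59 = 58 + √3)
(1/(29596 + 26632) + q(111, 140)) + 21842 = (1/(29596 + 26632) + (58 + √3)) + 21842 = (1/56228 + (58 + √3)) + 21842 = (3261225/56228 + √3) + 21842 = 1231393201/56228 + √3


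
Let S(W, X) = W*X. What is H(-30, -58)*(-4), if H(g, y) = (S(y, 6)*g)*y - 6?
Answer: 2422104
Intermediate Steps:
H(g, y) = -6 + 6*g*y² (H(g, y) = ((y*6)*g)*y - 6 = ((6*y)*g)*y - 6 = (6*g*y)*y - 6 = 6*g*y² - 6 = -6 + 6*g*y²)
H(-30, -58)*(-4) = (-6 + 6*(-30)*(-58)²)*(-4) = (-6 + 6*(-30)*3364)*(-4) = (-6 - 605520)*(-4) = -605526*(-4) = 2422104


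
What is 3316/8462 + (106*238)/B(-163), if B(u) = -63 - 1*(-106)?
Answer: 106810962/181933 ≈ 587.09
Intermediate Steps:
B(u) = 43 (B(u) = -63 + 106 = 43)
3316/8462 + (106*238)/B(-163) = 3316/8462 + (106*238)/43 = 3316*(1/8462) + 25228*(1/43) = 1658/4231 + 25228/43 = 106810962/181933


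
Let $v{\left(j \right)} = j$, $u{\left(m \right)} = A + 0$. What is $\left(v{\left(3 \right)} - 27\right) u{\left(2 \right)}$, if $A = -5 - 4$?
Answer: $216$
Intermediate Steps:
$A = -9$
$u{\left(m \right)} = -9$ ($u{\left(m \right)} = -9 + 0 = -9$)
$\left(v{\left(3 \right)} - 27\right) u{\left(2 \right)} = \left(3 - 27\right) \left(-9\right) = \left(-24\right) \left(-9\right) = 216$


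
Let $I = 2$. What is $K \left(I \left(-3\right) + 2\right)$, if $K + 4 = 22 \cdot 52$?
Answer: $-4560$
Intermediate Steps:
$K = 1140$ ($K = -4 + 22 \cdot 52 = -4 + 1144 = 1140$)
$K \left(I \left(-3\right) + 2\right) = 1140 \left(2 \left(-3\right) + 2\right) = 1140 \left(-6 + 2\right) = 1140 \left(-4\right) = -4560$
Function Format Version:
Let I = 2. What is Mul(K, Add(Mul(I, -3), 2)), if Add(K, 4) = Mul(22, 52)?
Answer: -4560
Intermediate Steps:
K = 1140 (K = Add(-4, Mul(22, 52)) = Add(-4, 1144) = 1140)
Mul(K, Add(Mul(I, -3), 2)) = Mul(1140, Add(Mul(2, -3), 2)) = Mul(1140, Add(-6, 2)) = Mul(1140, -4) = -4560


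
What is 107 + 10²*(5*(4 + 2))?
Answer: 3107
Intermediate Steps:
107 + 10²*(5*(4 + 2)) = 107 + 100*(5*6) = 107 + 100*30 = 107 + 3000 = 3107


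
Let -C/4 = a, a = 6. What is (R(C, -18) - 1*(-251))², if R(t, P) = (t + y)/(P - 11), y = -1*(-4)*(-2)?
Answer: 53450721/841 ≈ 63556.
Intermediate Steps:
C = -24 (C = -4*6 = -24)
y = -8 (y = 4*(-2) = -8)
R(t, P) = (-8 + t)/(-11 + P) (R(t, P) = (t - 8)/(P - 11) = (-8 + t)/(-11 + P))
(R(C, -18) - 1*(-251))² = ((-8 - 24)/(-11 - 18) - 1*(-251))² = (-32/(-29) + 251)² = (-1/29*(-32) + 251)² = (32/29 + 251)² = (7311/29)² = 53450721/841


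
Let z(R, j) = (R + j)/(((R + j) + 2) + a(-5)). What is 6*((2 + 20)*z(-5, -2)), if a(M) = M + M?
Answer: 308/5 ≈ 61.600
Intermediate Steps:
a(M) = 2*M
z(R, j) = (R + j)/(-8 + R + j) (z(R, j) = (R + j)/(((R + j) + 2) + 2*(-5)) = (R + j)/((2 + R + j) - 10) = (R + j)/(-8 + R + j))
6*((2 + 20)*z(-5, -2)) = 6*((2 + 20)*((-5 - 2)/(-8 - 5 - 2))) = 6*(22*(-7/(-15))) = 6*(22*(-1/15*(-7))) = 6*(22*(7/15)) = 6*(154/15) = 308/5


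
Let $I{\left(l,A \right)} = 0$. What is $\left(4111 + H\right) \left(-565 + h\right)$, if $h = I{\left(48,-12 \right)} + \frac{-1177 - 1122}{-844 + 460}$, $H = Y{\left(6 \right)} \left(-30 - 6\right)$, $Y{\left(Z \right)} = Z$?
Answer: $- \frac{836104595}{384} \approx -2.1774 \cdot 10^{6}$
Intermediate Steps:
$H = -216$ ($H = 6 \left(-30 - 6\right) = 6 \left(-36\right) = -216$)
$h = \frac{2299}{384}$ ($h = 0 + \frac{-1177 - 1122}{-844 + 460} = 0 - \frac{2299}{-384} = 0 - - \frac{2299}{384} = 0 + \frac{2299}{384} = \frac{2299}{384} \approx 5.987$)
$\left(4111 + H\right) \left(-565 + h\right) = \left(4111 - 216\right) \left(-565 + \frac{2299}{384}\right) = 3895 \left(- \frac{214661}{384}\right) = - \frac{836104595}{384}$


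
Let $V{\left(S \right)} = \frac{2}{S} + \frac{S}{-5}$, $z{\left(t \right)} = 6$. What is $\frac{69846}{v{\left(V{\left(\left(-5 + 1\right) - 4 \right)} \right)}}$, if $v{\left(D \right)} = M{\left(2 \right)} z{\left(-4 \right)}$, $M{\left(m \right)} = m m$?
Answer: $\frac{11641}{4} \approx 2910.3$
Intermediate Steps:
$M{\left(m \right)} = m^{2}$
$V{\left(S \right)} = \frac{2}{S} - \frac{S}{5}$ ($V{\left(S \right)} = \frac{2}{S} + S \left(- \frac{1}{5}\right) = \frac{2}{S} - \frac{S}{5}$)
$v{\left(D \right)} = 24$ ($v{\left(D \right)} = 2^{2} \cdot 6 = 4 \cdot 6 = 24$)
$\frac{69846}{v{\left(V{\left(\left(-5 + 1\right) - 4 \right)} \right)}} = \frac{69846}{24} = 69846 \cdot \frac{1}{24} = \frac{11641}{4}$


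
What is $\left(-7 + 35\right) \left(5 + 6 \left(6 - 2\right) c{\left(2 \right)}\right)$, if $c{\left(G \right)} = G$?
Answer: $1484$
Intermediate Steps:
$\left(-7 + 35\right) \left(5 + 6 \left(6 - 2\right) c{\left(2 \right)}\right) = \left(-7 + 35\right) \left(5 + 6 \left(6 - 2\right) 2\right) = 28 \left(5 + 6 \cdot 4 \cdot 2\right) = 28 \left(5 + 24 \cdot 2\right) = 28 \left(5 + 48\right) = 28 \cdot 53 = 1484$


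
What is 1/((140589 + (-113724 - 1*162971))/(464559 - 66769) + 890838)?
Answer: 198895/177183155957 ≈ 1.1225e-6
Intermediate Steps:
1/((140589 + (-113724 - 1*162971))/(464559 - 66769) + 890838) = 1/((140589 + (-113724 - 162971))/397790 + 890838) = 1/((140589 - 276695)*(1/397790) + 890838) = 1/(-136106*1/397790 + 890838) = 1/(-68053/198895 + 890838) = 1/(177183155957/198895) = 198895/177183155957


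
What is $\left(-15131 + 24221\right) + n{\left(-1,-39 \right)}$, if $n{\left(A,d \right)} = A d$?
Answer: $9129$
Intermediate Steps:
$\left(-15131 + 24221\right) + n{\left(-1,-39 \right)} = \left(-15131 + 24221\right) - -39 = 9090 + 39 = 9129$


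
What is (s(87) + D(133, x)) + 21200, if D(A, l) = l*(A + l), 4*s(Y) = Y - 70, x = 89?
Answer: 163849/4 ≈ 40962.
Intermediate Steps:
s(Y) = -35/2 + Y/4 (s(Y) = (Y - 70)/4 = (-70 + Y)/4 = -35/2 + Y/4)
(s(87) + D(133, x)) + 21200 = ((-35/2 + (¼)*87) + 89*(133 + 89)) + 21200 = ((-35/2 + 87/4) + 89*222) + 21200 = (17/4 + 19758) + 21200 = 79049/4 + 21200 = 163849/4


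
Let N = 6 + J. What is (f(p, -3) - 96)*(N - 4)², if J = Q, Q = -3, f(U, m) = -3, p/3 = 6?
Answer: -99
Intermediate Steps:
p = 18 (p = 3*6 = 18)
J = -3
N = 3 (N = 6 - 3 = 3)
(f(p, -3) - 96)*(N - 4)² = (-3 - 96)*(3 - 4)² = -99*(-1)² = -99*1 = -99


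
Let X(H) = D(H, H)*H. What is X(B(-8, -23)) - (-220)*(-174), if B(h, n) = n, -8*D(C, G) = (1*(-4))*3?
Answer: -76629/2 ≈ -38315.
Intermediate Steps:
D(C, G) = 3/2 (D(C, G) = -1*(-4)*3/8 = -(-1)*3/2 = -⅛*(-12) = 3/2)
X(H) = 3*H/2
X(B(-8, -23)) - (-220)*(-174) = (3/2)*(-23) - (-220)*(-174) = -69/2 - 1*38280 = -69/2 - 38280 = -76629/2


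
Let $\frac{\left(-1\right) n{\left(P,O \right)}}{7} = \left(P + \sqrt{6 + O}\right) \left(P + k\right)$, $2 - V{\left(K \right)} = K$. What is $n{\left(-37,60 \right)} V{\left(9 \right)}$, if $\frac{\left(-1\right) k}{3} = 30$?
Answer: $230251 - 6223 \sqrt{66} \approx 1.797 \cdot 10^{5}$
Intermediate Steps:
$k = -90$ ($k = \left(-3\right) 30 = -90$)
$V{\left(K \right)} = 2 - K$
$n{\left(P,O \right)} = - 7 \left(-90 + P\right) \left(P + \sqrt{6 + O}\right)$ ($n{\left(P,O \right)} = - 7 \left(P + \sqrt{6 + O}\right) \left(P - 90\right) = - 7 \left(P + \sqrt{6 + O}\right) \left(-90 + P\right) = - 7 \left(-90 + P\right) \left(P + \sqrt{6 + O}\right)$)
$n{\left(-37,60 \right)} V{\left(9 \right)} = \left(- 7 \left(-37\right)^{2} + 630 \left(-37\right) + 630 \sqrt{6 + 60} - - 259 \sqrt{6 + 60}\right) \left(2 - 9\right) = \left(\left(-7\right) 1369 - 23310 + 630 \sqrt{66} - - 259 \sqrt{66}\right) \left(2 - 9\right) = \left(-9583 - 23310 + 630 \sqrt{66} + 259 \sqrt{66}\right) \left(-7\right) = \left(-32893 + 889 \sqrt{66}\right) \left(-7\right) = 230251 - 6223 \sqrt{66}$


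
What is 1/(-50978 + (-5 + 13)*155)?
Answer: -1/49738 ≈ -2.0105e-5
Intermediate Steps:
1/(-50978 + (-5 + 13)*155) = 1/(-50978 + 8*155) = 1/(-50978 + 1240) = 1/(-49738) = -1/49738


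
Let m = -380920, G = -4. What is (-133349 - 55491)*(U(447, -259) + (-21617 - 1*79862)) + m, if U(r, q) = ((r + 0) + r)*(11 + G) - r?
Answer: 18065564200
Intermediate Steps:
U(r, q) = 13*r (U(r, q) = ((r + 0) + r)*(11 - 4) - r = (r + r)*7 - r = (2*r)*7 - r = 14*r - r = 13*r)
(-133349 - 55491)*(U(447, -259) + (-21617 - 1*79862)) + m = (-133349 - 55491)*(13*447 + (-21617 - 1*79862)) - 380920 = -188840*(5811 + (-21617 - 79862)) - 380920 = -188840*(5811 - 101479) - 380920 = -188840*(-95668) - 380920 = 18065945120 - 380920 = 18065564200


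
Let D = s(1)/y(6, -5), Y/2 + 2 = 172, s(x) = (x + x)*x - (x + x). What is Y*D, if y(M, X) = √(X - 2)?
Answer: 0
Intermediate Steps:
y(M, X) = √(-2 + X)
s(x) = -2*x + 2*x² (s(x) = (2*x)*x - 2*x = 2*x² - 2*x = -2*x + 2*x²)
Y = 340 (Y = -4 + 2*172 = -4 + 344 = 340)
D = 0 (D = (2*1*(-1 + 1))/(√(-2 - 5)) = (2*1*0)/(√(-7)) = 0/((I*√7)) = 0*(-I*√7/7) = 0)
Y*D = 340*0 = 0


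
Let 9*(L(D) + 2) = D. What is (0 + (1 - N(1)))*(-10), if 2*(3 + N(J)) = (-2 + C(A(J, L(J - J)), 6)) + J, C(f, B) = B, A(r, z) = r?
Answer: -15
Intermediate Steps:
L(D) = -2 + D/9
N(J) = -1 + J/2 (N(J) = -3 + ((-2 + 6) + J)/2 = -3 + (4 + J)/2 = -3 + (2 + J/2) = -1 + J/2)
(0 + (1 - N(1)))*(-10) = (0 + (1 - (-1 + (1/2)*1)))*(-10) = (0 + (1 - (-1 + 1/2)))*(-10) = (0 + (1 - 1*(-1/2)))*(-10) = (0 + (1 + 1/2))*(-10) = (0 + 3/2)*(-10) = (3/2)*(-10) = -15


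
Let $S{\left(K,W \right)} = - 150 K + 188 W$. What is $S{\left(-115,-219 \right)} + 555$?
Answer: $-23367$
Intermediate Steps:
$S{\left(-115,-219 \right)} + 555 = \left(\left(-150\right) \left(-115\right) + 188 \left(-219\right)\right) + 555 = \left(17250 - 41172\right) + 555 = -23922 + 555 = -23367$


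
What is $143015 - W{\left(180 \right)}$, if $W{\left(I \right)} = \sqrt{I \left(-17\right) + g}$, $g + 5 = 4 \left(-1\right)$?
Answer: $143015 - 3 i \sqrt{341} \approx 1.4302 \cdot 10^{5} - 55.399 i$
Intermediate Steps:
$g = -9$ ($g = -5 + 4 \left(-1\right) = -5 - 4 = -9$)
$W{\left(I \right)} = \sqrt{-9 - 17 I}$ ($W{\left(I \right)} = \sqrt{I \left(-17\right) - 9} = \sqrt{- 17 I - 9} = \sqrt{-9 - 17 I}$)
$143015 - W{\left(180 \right)} = 143015 - \sqrt{-9 - 3060} = 143015 - \sqrt{-3069} = 143015 - 3 i \sqrt{341}$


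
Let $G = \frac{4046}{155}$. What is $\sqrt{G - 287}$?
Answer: $\frac{i \sqrt{6268045}}{155} \approx 16.152 i$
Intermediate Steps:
$G = \frac{4046}{155}$ ($G = 4046 \cdot \frac{1}{155} = \frac{4046}{155} \approx 26.103$)
$\sqrt{G - 287} = \sqrt{\frac{4046}{155} - 287} = \sqrt{- \frac{40439}{155}} = \frac{i \sqrt{6268045}}{155}$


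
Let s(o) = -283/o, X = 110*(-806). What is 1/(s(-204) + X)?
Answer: -204/18086357 ≈ -1.1279e-5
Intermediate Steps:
X = -88660
1/(s(-204) + X) = 1/(-283/(-204) - 88660) = 1/(-283*(-1/204) - 88660) = 1/(283/204 - 88660) = 1/(-18086357/204) = -204/18086357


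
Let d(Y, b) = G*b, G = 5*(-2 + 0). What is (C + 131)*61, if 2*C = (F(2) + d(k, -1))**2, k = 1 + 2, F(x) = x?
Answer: 12383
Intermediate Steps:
G = -10 (G = 5*(-2) = -10)
k = 3
d(Y, b) = -10*b
C = 72 (C = (2 - 10*(-1))**2/2 = (2 + 10)**2/2 = (1/2)*12**2 = (1/2)*144 = 72)
(C + 131)*61 = (72 + 131)*61 = 203*61 = 12383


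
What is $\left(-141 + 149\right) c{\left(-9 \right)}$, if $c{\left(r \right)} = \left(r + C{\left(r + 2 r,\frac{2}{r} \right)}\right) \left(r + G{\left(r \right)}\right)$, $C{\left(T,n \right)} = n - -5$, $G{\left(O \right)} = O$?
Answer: $608$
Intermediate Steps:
$C{\left(T,n \right)} = 5 + n$ ($C{\left(T,n \right)} = n + 5 = 5 + n$)
$c{\left(r \right)} = 2 r \left(5 + r + \frac{2}{r}\right)$ ($c{\left(r \right)} = \left(r + \left(5 + \frac{2}{r}\right)\right) \left(r + r\right) = \left(5 + r + \frac{2}{r}\right) 2 r = 2 r \left(5 + r + \frac{2}{r}\right)$)
$\left(-141 + 149\right) c{\left(-9 \right)} = \left(-141 + 149\right) \left(4 + 2 \left(-9\right)^{2} + 10 \left(-9\right)\right) = 8 \left(4 + 2 \cdot 81 - 90\right) = 8 \left(4 + 162 - 90\right) = 8 \cdot 76 = 608$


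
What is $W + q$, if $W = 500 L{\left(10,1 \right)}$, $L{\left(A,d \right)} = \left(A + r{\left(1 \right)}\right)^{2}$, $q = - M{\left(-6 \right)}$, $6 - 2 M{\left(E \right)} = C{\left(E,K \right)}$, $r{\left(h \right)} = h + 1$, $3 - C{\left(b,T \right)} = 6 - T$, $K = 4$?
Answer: $\frac{143995}{2} \approx 71998.0$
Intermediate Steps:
$C{\left(b,T \right)} = -3 + T$ ($C{\left(b,T \right)} = 3 - \left(6 - T\right) = 3 + \left(-6 + T\right) = -3 + T$)
$r{\left(h \right)} = 1 + h$
$M{\left(E \right)} = \frac{5}{2}$ ($M{\left(E \right)} = 3 - \frac{-3 + 4}{2} = 3 - \frac{1}{2} = \frac{5}{2}$)
$q = - \frac{5}{2}$ ($q = \left(-1\right) \frac{5}{2} = - \frac{5}{2} \approx -2.5$)
$L{\left(A,d \right)} = \left(2 + A\right)^{2}$ ($L{\left(A,d \right)} = \left(A + \left(1 + 1\right)\right)^{2} = \left(A + 2\right)^{2} = \left(2 + A\right)^{2}$)
$W = 72000$ ($W = 500 \left(2 + 10\right)^{2} = 500 \cdot 12^{2} = 500 \cdot 144 = 72000$)
$W + q = 72000 - \frac{5}{2} = \frac{143995}{2}$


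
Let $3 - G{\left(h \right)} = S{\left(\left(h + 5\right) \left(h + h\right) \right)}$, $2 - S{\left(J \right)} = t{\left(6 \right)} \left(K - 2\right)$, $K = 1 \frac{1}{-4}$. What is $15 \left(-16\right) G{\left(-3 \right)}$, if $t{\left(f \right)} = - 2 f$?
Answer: $-6720$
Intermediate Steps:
$K = - \frac{1}{4}$ ($K = 1 \left(- \frac{1}{4}\right) = - \frac{1}{4} \approx -0.25$)
$S{\left(J \right)} = -25$ ($S{\left(J \right)} = 2 - \left(-2\right) 6 \left(- \frac{1}{4} - 2\right) = 2 - \left(-12\right) \left(- \frac{9}{4}\right) = 2 - 27 = -25$)
$G{\left(h \right)} = 28$ ($G{\left(h \right)} = 3 - -25 = 3 + 25 = 28$)
$15 \left(-16\right) G{\left(-3 \right)} = 15 \left(-16\right) 28 = \left(-240\right) 28 = -6720$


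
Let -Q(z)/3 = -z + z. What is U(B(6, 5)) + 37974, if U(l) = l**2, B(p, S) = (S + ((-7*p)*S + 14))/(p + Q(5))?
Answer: 1403545/36 ≈ 38987.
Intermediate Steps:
Q(z) = 0 (Q(z) = -3*(-z + z) = -3*0 = 0)
B(p, S) = (14 + S - 7*S*p)/p (B(p, S) = (S + ((-7*p)*S + 14))/(p + 0) = (S + (-7*S*p + 14))/p = (S + (14 - 7*S*p))/p = (14 + S - 7*S*p)/p)
U(B(6, 5)) + 37974 = ((14 + 5 - 7*5*6)/6)**2 + 37974 = ((14 + 5 - 210)/6)**2 + 37974 = ((1/6)*(-191))**2 + 37974 = (-191/6)**2 + 37974 = 36481/36 + 37974 = 1403545/36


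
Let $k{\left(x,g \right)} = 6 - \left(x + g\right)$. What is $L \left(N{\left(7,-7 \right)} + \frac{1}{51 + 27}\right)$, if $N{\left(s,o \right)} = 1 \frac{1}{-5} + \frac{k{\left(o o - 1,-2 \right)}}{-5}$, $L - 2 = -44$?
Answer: $- \frac{21329}{65} \approx -328.14$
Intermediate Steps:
$L = -42$ ($L = 2 - 44 = -42$)
$k{\left(x,g \right)} = 6 - g - x$ ($k{\left(x,g \right)} = 6 - \left(g + x\right) = 6 - g - x$)
$N{\left(s,o \right)} = -2 + \frac{o^{2}}{5}$ ($N{\left(s,o \right)} = 1 \frac{1}{-5} + \frac{6 - -2 - \left(o o - 1\right)}{-5} = 1 \left(- \frac{1}{5}\right) + \left(6 + 2 - \left(o^{2} - 1\right)\right) \left(- \frac{1}{5}\right) = - \frac{1}{5} + \left(6 + 2 - \left(-1 + o^{2}\right)\right) \left(- \frac{1}{5}\right) = - \frac{1}{5} + \left(9 - o^{2}\right) \left(- \frac{1}{5}\right) = - \frac{1}{5} + \left(- \frac{9}{5} + \frac{o^{2}}{5}\right) = -2 + \frac{o^{2}}{5}$)
$L \left(N{\left(7,-7 \right)} + \frac{1}{51 + 27}\right) = - 42 \left(\left(-2 + \frac{\left(-7\right)^{2}}{5}\right) + \frac{1}{51 + 27}\right) = - 42 \left(\left(-2 + \frac{1}{5} \cdot 49\right) + \frac{1}{78}\right) = - 42 \left(\left(-2 + \frac{49}{5}\right) + \frac{1}{78}\right) = - 42 \left(\frac{39}{5} + \frac{1}{78}\right) = \left(-42\right) \frac{3047}{390} = - \frac{21329}{65}$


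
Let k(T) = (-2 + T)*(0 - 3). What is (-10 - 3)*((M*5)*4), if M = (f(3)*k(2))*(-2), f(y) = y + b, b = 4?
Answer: 0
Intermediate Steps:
k(T) = 6 - 3*T (k(T) = (-2 + T)*(-3) = 6 - 3*T)
f(y) = 4 + y (f(y) = y + 4 = 4 + y)
M = 0 (M = ((4 + 3)*(6 - 3*2))*(-2) = (7*(6 - 6))*(-2) = (7*0)*(-2) = 0*(-2) = 0)
(-10 - 3)*((M*5)*4) = (-10 - 3)*((0*5)*4) = -0*4 = -13*0 = 0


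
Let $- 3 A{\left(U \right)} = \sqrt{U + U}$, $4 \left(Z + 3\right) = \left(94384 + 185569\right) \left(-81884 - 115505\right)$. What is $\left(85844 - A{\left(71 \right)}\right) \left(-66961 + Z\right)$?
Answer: $-1185932940807153 - \frac{18419970191 \sqrt{142}}{4} \approx -1.186 \cdot 10^{15}$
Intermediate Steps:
$Z = - \frac{55259642729}{4}$ ($Z = -3 + \frac{\left(94384 + 185569\right) \left(-81884 - 115505\right)}{4} = -3 + \frac{279953 \left(-197389\right)}{4} = -3 + \frac{1}{4} \left(-55259642717\right) = -3 - \frac{55259642717}{4} = - \frac{55259642729}{4} \approx -1.3815 \cdot 10^{10}$)
$A{\left(U \right)} = - \frac{\sqrt{2} \sqrt{U}}{3}$ ($A{\left(U \right)} = - \frac{\sqrt{U + U}}{3} = - \frac{\sqrt{2 U}}{3} = - \frac{\sqrt{2} \sqrt{U}}{3}$)
$\left(85844 - A{\left(71 \right)}\right) \left(-66961 + Z\right) = \left(85844 - - \frac{\sqrt{2} \sqrt{71}}{3}\right) \left(-66961 - \frac{55259642729}{4}\right) = \left(85844 - - \frac{\sqrt{142}}{3}\right) \left(- \frac{55259910573}{4}\right) = \left(85844 + \frac{\sqrt{142}}{3}\right) \left(- \frac{55259910573}{4}\right) = -1185932940807153 - \frac{18419970191 \sqrt{142}}{4}$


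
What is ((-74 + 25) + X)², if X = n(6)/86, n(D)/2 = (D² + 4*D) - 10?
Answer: 4231249/1849 ≈ 2288.4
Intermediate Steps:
n(D) = -20 + 2*D² + 8*D (n(D) = 2*((D² + 4*D) - 10) = 2*(-10 + D² + 4*D) = -20 + 2*D² + 8*D)
X = 50/43 (X = (-20 + 2*6² + 8*6)/86 = (-20 + 2*36 + 48)*(1/86) = (-20 + 72 + 48)*(1/86) = 100*(1/86) = 50/43 ≈ 1.1628)
((-74 + 25) + X)² = ((-74 + 25) + 50/43)² = (-49 + 50/43)² = (-2057/43)² = 4231249/1849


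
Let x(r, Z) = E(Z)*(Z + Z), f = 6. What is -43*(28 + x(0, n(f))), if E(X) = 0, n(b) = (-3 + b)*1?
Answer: -1204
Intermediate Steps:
n(b) = -3 + b
x(r, Z) = 0 (x(r, Z) = 0*(Z + Z) = 0*(2*Z) = 0)
-43*(28 + x(0, n(f))) = -43*(28 + 0) = -43*28 = -1204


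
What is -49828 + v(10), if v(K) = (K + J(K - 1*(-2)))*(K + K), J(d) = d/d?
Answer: -49608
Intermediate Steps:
J(d) = 1
v(K) = 2*K*(1 + K) (v(K) = (K + 1)*(K + K) = (1 + K)*(2*K) = 2*K*(1 + K))
-49828 + v(10) = -49828 + 2*10*(1 + 10) = -49828 + 2*10*11 = -49828 + 220 = -49608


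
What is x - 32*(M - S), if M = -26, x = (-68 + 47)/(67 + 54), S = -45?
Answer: -73589/121 ≈ -608.17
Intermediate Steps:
x = -21/121 ≈ -0.17355
x - 32*(M - S) = -21/121 - 32*(-26 - 1*(-45)) = -21/121 - 32*(-26 + 45) = -21/121 - 32*19 = -21/121 - 608 = -73589/121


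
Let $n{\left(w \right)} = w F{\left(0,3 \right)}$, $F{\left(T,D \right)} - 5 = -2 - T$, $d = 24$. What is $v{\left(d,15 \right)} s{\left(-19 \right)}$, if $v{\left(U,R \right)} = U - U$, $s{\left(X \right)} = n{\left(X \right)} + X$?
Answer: $0$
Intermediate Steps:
$F{\left(T,D \right)} = 3 - T$ ($F{\left(T,D \right)} = 5 - \left(2 + T\right) = 3 - T$)
$n{\left(w \right)} = 3 w$ ($n{\left(w \right)} = w \left(3 - 0\right) = w \left(3 + 0\right) = w 3 = 3 w$)
$s{\left(X \right)} = 4 X$ ($s{\left(X \right)} = 3 X + X = 4 X$)
$v{\left(U,R \right)} = 0$
$v{\left(d,15 \right)} s{\left(-19 \right)} = 0 \cdot 4 \left(-19\right) = 0 \left(-76\right) = 0$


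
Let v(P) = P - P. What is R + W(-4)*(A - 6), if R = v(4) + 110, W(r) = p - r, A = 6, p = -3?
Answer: 110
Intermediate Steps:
W(r) = -3 - r
v(P) = 0
R = 110 (R = 0 + 110 = 110)
R + W(-4)*(A - 6) = 110 + (-3 - 1*(-4))*(6 - 6) = 110 + (-3 + 4)*0 = 110 + 1*0 = 110 + 0 = 110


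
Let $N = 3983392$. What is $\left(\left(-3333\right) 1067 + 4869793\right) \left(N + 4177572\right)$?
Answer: $10719279316648$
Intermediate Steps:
$\left(\left(-3333\right) 1067 + 4869793\right) \left(N + 4177572\right) = \left(\left(-3333\right) 1067 + 4869793\right) \left(3983392 + 4177572\right) = \left(-3556311 + 4869793\right) 8160964 = 1313482 \cdot 8160964 = 10719279316648$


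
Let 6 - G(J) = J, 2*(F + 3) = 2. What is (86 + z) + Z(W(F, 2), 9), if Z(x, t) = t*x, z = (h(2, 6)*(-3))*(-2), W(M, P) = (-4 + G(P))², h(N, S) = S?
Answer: 122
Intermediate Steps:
F = -2 (F = -3 + (½)*2 = -3 + 1 = -2)
G(J) = 6 - J
W(M, P) = (2 - P)² (W(M, P) = (-4 + (6 - P))² = (2 - P)²)
z = 36 (z = (6*(-3))*(-2) = -18*(-2) = 36)
(86 + z) + Z(W(F, 2), 9) = (86 + 36) + 9*(-2 + 2)² = 122 + 9*0² = 122 + 9*0 = 122 + 0 = 122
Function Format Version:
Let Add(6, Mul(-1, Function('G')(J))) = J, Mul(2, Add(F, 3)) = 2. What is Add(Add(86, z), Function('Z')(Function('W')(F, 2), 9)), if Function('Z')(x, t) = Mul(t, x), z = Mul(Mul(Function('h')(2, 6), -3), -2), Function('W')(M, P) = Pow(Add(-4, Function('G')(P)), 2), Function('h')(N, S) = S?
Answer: 122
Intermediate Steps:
F = -2 (F = Add(-3, Mul(Rational(1, 2), 2)) = Add(-3, 1) = -2)
Function('G')(J) = Add(6, Mul(-1, J))
Function('W')(M, P) = Pow(Add(2, Mul(-1, P)), 2) (Function('W')(M, P) = Pow(Add(-4, Add(6, Mul(-1, P))), 2) = Pow(Add(2, Mul(-1, P)), 2))
z = 36 (z = Mul(Mul(6, -3), -2) = Mul(-18, -2) = 36)
Add(Add(86, z), Function('Z')(Function('W')(F, 2), 9)) = Add(Add(86, 36), Mul(9, Pow(Add(-2, 2), 2))) = Add(122, Mul(9, Pow(0, 2))) = Add(122, Mul(9, 0)) = Add(122, 0) = 122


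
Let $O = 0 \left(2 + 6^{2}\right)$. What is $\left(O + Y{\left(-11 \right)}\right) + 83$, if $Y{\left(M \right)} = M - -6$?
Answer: $78$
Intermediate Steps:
$Y{\left(M \right)} = 6 + M$ ($Y{\left(M \right)} = M + 6 = 6 + M$)
$O = 0$ ($O = 0 \left(2 + 36\right) = 0 \cdot 38 = 0$)
$\left(O + Y{\left(-11 \right)}\right) + 83 = \left(0 + \left(6 - 11\right)\right) + 83 = \left(0 - 5\right) + 83 = -5 + 83 = 78$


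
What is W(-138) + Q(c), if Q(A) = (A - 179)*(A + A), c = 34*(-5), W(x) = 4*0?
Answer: 118660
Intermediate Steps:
W(x) = 0
c = -170
Q(A) = 2*A*(-179 + A) (Q(A) = (-179 + A)*(2*A) = 2*A*(-179 + A))
W(-138) + Q(c) = 0 + 2*(-170)*(-179 - 170) = 0 + 2*(-170)*(-349) = 0 + 118660 = 118660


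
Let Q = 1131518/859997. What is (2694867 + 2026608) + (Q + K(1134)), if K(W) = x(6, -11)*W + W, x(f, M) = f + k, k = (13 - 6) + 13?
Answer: 4086786855239/859997 ≈ 4.7521e+6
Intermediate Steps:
k = 20 (k = 7 + 13 = 20)
x(f, M) = 20 + f (x(f, M) = f + 20 = 20 + f)
K(W) = 27*W (K(W) = (20 + 6)*W + W = 26*W + W = 27*W)
Q = 1131518/859997 (Q = 1131518*(1/859997) = 1131518/859997 ≈ 1.3157)
(2694867 + 2026608) + (Q + K(1134)) = (2694867 + 2026608) + (1131518/859997 + 27*1134) = 4721475 + (1131518/859997 + 30618) = 4721475 + 26332519664/859997 = 4086786855239/859997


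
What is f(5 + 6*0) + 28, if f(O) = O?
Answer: 33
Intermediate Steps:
f(5 + 6*0) + 28 = (5 + 6*0) + 28 = (5 + 0) + 28 = 5 + 28 = 33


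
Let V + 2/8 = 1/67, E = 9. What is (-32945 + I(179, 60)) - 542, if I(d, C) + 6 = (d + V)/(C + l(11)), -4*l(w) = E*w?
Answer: -316360462/9447 ≈ -33488.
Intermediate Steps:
V = -63/268 (V = -¼ + 1/67 = -63/268 ≈ -0.23507)
l(w) = -9*w/4
I(d, C) = -6 + (-63/268 + d)/(-99/4 + C) (I(d, C) = -6 + (d - 63/268)/(C - 9/4*11) = -6 + (-63/268 + d)/(C - 99/4) = -6 + (-63/268 + d)/(-99/4 + C))
(-32945 + I(179, 60)) - 542 = (-32945 + (39735 - 1608*60 + 268*179)/(67*(-99 + 4*60))) - 542 = (-32945 + (39735 - 96480 + 47972)/(67*(-99 + 240))) - 542 = (-32945 + (1/67)*(-8773)/141) - 542 = (-32945 + (1/67)*(1/141)*(-8773)) - 542 = (-32945 - 8773/9447) - 542 = -311240188/9447 - 542 = -316360462/9447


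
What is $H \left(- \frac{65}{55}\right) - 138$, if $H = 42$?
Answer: $- \frac{2064}{11} \approx -187.64$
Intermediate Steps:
$H \left(- \frac{65}{55}\right) - 138 = 42 \left(- \frac{65}{55}\right) - 138 = 42 \left(\left(-65\right) \frac{1}{55}\right) - 138 = 42 \left(- \frac{13}{11}\right) - 138 = - \frac{546}{11} - 138 = - \frac{2064}{11}$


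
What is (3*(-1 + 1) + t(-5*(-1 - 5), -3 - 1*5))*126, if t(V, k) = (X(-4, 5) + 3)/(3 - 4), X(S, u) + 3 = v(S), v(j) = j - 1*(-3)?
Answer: 126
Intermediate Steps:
v(j) = 3 + j (v(j) = j + 3 = 3 + j)
X(S, u) = S (X(S, u) = -3 + (3 + S) = S)
t(V, k) = 1 (t(V, k) = (-4 + 3)/(3 - 4) = -1/(-1) = -1*(-1) = 1)
(3*(-1 + 1) + t(-5*(-1 - 5), -3 - 1*5))*126 = (3*(-1 + 1) + 1)*126 = (3*0 + 1)*126 = (0 + 1)*126 = 1*126 = 126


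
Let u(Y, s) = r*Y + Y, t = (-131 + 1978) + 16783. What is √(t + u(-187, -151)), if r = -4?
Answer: √19191 ≈ 138.53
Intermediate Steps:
t = 18630 (t = 1847 + 16783 = 18630)
u(Y, s) = -3*Y (u(Y, s) = -4*Y + Y = -3*Y)
√(t + u(-187, -151)) = √(18630 - 3*(-187)) = √(18630 + 561) = √19191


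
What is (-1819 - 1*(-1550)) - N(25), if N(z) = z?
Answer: -294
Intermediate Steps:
(-1819 - 1*(-1550)) - N(25) = (-1819 - 1*(-1550)) - 1*25 = (-1819 + 1550) - 25 = -269 - 25 = -294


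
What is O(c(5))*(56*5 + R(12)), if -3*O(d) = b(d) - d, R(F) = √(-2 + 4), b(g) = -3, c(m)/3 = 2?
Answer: 840 + 3*√2 ≈ 844.24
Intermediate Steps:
c(m) = 6 (c(m) = 3*2 = 6)
R(F) = √2
O(d) = 1 + d/3 (O(d) = -(-3 - d)/3 = 1 + d/3)
O(c(5))*(56*5 + R(12)) = (1 + (⅓)*6)*(56*5 + √2) = (1 + 2)*(280 + √2) = 3*(280 + √2) = 840 + 3*√2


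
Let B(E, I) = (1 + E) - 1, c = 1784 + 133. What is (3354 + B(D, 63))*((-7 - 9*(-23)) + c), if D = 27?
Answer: 7157577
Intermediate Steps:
c = 1917
B(E, I) = E
(3354 + B(D, 63))*((-7 - 9*(-23)) + c) = (3354 + 27)*((-7 - 9*(-23)) + 1917) = 3381*((-7 + 207) + 1917) = 3381*(200 + 1917) = 3381*2117 = 7157577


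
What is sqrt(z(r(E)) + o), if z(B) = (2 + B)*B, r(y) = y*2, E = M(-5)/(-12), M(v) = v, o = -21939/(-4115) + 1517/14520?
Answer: sqrt(2300479153930)/543180 ≈ 2.7923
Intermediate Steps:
o = 64959347/11949960 (o = -21939*(-1/4115) + 1517*(1/14520) = 21939/4115 + 1517/14520 = 64959347/11949960 ≈ 5.4359)
E = 5/12 (E = -5/(-12) = -5*(-1/12) = 5/12 ≈ 0.41667)
r(y) = 2*y
z(B) = B*(2 + B)
sqrt(z(r(E)) + o) = sqrt((2*(5/12))*(2 + 2*(5/12)) + 64959347/11949960) = sqrt(5*(2 + 5/6)/6 + 64959347/11949960) = sqrt((5/6)*(17/6) + 64959347/11949960) = sqrt(85/36 + 64959347/11949960) = sqrt(279523591/35849880) = sqrt(2300479153930)/543180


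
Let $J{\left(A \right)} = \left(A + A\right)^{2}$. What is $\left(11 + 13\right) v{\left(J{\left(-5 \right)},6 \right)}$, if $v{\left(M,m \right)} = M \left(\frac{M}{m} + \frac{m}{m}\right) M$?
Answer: $4240000$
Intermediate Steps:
$J{\left(A \right)} = 4 A^{2}$ ($J{\left(A \right)} = \left(2 A\right)^{2} = 4 A^{2}$)
$v{\left(M,m \right)} = M^{2} \left(1 + \frac{M}{m}\right)$ ($v{\left(M,m \right)} = M \left(\frac{M}{m} + 1\right) M = M \left(1 + \frac{M}{m}\right) M = M^{2} \left(1 + \frac{M}{m}\right)$)
$\left(11 + 13\right) v{\left(J{\left(-5 \right)},6 \right)} = \left(11 + 13\right) \frac{\left(4 \left(-5\right)^{2}\right)^{2} \left(4 \left(-5\right)^{2} + 6\right)}{6} = 24 \left(4 \cdot 25\right)^{2} \cdot \frac{1}{6} \left(4 \cdot 25 + 6\right) = 24 \cdot 100^{2} \cdot \frac{1}{6} \left(100 + 6\right) = 24 \cdot 10000 \cdot \frac{1}{6} \cdot 106 = 24 \cdot \frac{530000}{3} = 4240000$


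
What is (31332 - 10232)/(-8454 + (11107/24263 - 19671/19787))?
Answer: -5064970399550/2029477555319 ≈ -2.4957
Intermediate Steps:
(31332 - 10232)/(-8454 + (11107/24263 - 19671/19787)) = 21100/(-8454 + (11107*(1/24263) - 19671*1/19787)) = 21100/(-8454 + (11107/24263 - 19671/19787)) = 21100/(-8454 - 257503264/480091981) = 21100/(-4058955110638/480091981) = 21100*(-480091981/4058955110638) = -5064970399550/2029477555319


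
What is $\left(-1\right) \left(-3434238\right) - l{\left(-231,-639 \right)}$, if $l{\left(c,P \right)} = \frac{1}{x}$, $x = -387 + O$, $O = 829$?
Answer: $\frac{1517933195}{442} \approx 3.4342 \cdot 10^{6}$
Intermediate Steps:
$x = 442$ ($x = -387 + 829 = 442$)
$l{\left(c,P \right)} = \frac{1}{442}$
$\left(-1\right) \left(-3434238\right) - l{\left(-231,-639 \right)} = \left(-1\right) \left(-3434238\right) - \frac{1}{442} = 3434238 - \frac{1}{442} = \frac{1517933195}{442}$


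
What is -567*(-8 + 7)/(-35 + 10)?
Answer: -567/25 ≈ -22.680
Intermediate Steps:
-567*(-8 + 7)/(-35 + 10) = -(-567)/(-25) = -(-567)*(-1)/25 = -567*1/25 = -567/25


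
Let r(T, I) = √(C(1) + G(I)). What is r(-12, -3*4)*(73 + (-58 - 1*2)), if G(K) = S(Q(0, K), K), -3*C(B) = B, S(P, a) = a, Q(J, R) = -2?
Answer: 13*I*√111/3 ≈ 45.654*I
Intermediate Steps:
C(B) = -B/3
G(K) = K
r(T, I) = √(-⅓ + I) (r(T, I) = √(-⅓*1 + I) = √(-⅓ + I))
r(-12, -3*4)*(73 + (-58 - 1*2)) = (√(-3 + 9*(-3*4))/3)*(73 + (-58 - 1*2)) = (√(-3 + 9*(-12))/3)*(73 + (-58 - 2)) = (√(-3 - 108)/3)*(73 - 60) = (√(-111)/3)*13 = ((I*√111)/3)*13 = (I*√111/3)*13 = 13*I*√111/3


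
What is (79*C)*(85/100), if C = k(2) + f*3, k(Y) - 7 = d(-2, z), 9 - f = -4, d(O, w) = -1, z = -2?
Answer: 12087/4 ≈ 3021.8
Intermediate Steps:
f = 13 (f = 9 - 1*(-4) = 9 + 4 = 13)
k(Y) = 6 (k(Y) = 7 - 1 = 6)
C = 45 (C = 6 + 13*3 = 6 + 39 = 45)
(79*C)*(85/100) = (79*45)*(85/100) = 3555*(85*(1/100)) = 3555*(17/20) = 12087/4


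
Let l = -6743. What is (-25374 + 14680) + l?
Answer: -17437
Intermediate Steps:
(-25374 + 14680) + l = (-25374 + 14680) - 6743 = -10694 - 6743 = -17437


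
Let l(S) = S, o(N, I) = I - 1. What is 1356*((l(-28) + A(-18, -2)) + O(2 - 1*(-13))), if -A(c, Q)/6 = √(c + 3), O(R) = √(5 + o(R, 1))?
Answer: -37968 + 1356*√5 - 8136*I*√15 ≈ -34936.0 - 31511.0*I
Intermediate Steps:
o(N, I) = -1 + I
O(R) = √5 (O(R) = √(5 + (-1 + 1)) = √(5 + 0) = √5)
A(c, Q) = -6*√(3 + c) (A(c, Q) = -6*√(c + 3) = -6*√(3 + c))
1356*((l(-28) + A(-18, -2)) + O(2 - 1*(-13))) = 1356*((-28 - 6*√(3 - 18)) + √5) = 1356*((-28 - 6*I*√15) + √5) = 1356*(-28 + √5 - 6*I*√15) = -37968 + 1356*√5 - 8136*I*√15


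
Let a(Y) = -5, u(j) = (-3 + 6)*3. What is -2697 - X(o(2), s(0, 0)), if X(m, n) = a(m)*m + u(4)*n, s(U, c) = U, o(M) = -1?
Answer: -2702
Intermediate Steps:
u(j) = 9 (u(j) = 3*3 = 9)
X(m, n) = -5*m + 9*n
-2697 - X(o(2), s(0, 0)) = -2697 - (-5*(-1) + 9*0) = -2697 - (5 + 0) = -2697 - 1*5 = -2697 - 5 = -2702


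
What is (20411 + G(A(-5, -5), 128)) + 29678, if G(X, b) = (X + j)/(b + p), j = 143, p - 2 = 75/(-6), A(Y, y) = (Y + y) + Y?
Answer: 11771171/235 ≈ 50090.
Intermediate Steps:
A(Y, y) = y + 2*Y
p = -21/2 (p = 2 + 75/(-6) = 2 + 75*(-1/6) = 2 - 25/2 = -21/2 ≈ -10.500)
G(X, b) = (143 + X)/(-21/2 + b) (G(X, b) = (X + 143)/(b - 21/2) = (143 + X)/(-21/2 + b))
(20411 + G(A(-5, -5), 128)) + 29678 = (20411 + 2*(143 + (-5 + 2*(-5)))/(-21 + 2*128)) + 29678 = (20411 + 2*(143 + (-5 - 10))/(-21 + 256)) + 29678 = (20411 + 2*(143 - 15)/235) + 29678 = (20411 + 2*(1/235)*128) + 29678 = (20411 + 256/235) + 29678 = 4796841/235 + 29678 = 11771171/235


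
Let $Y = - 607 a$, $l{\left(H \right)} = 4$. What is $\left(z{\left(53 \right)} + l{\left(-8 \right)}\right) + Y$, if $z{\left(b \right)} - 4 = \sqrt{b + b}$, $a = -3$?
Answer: $1829 + \sqrt{106} \approx 1839.3$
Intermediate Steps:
$z{\left(b \right)} = 4 + \sqrt{2} \sqrt{b}$ ($z{\left(b \right)} = 4 + \sqrt{b + b} = 4 + \sqrt{2 b} = 4 + \sqrt{2} \sqrt{b}$)
$Y = 1821$ ($Y = \left(-607\right) \left(-3\right) = 1821$)
$\left(z{\left(53 \right)} + l{\left(-8 \right)}\right) + Y = \left(\left(4 + \sqrt{2} \sqrt{53}\right) + 4\right) + 1821 = \left(\left(4 + \sqrt{106}\right) + 4\right) + 1821 = \left(8 + \sqrt{106}\right) + 1821 = 1829 + \sqrt{106}$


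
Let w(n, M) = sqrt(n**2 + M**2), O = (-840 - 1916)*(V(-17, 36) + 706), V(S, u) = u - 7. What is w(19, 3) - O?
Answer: 2025660 + sqrt(370) ≈ 2.0257e+6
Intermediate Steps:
V(S, u) = -7 + u
O = -2025660 (O = (-840 - 1916)*((-7 + 36) + 706) = -2756*(29 + 706) = -2756*735 = -2025660)
w(n, M) = sqrt(M**2 + n**2)
w(19, 3) - O = sqrt(3**2 + 19**2) - 1*(-2025660) = sqrt(9 + 361) + 2025660 = sqrt(370) + 2025660 = 2025660 + sqrt(370)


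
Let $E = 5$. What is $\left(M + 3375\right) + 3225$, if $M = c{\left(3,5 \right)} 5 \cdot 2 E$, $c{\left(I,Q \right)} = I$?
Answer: $6750$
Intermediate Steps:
$M = 150$ ($M = 3 \cdot 5 \cdot 2 \cdot 5 = 3 \cdot 10 \cdot 5 = 3 \cdot 50 = 150$)
$\left(M + 3375\right) + 3225 = \left(150 + 3375\right) + 3225 = 3525 + 3225 = 6750$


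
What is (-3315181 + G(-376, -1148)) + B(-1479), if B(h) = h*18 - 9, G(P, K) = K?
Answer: -3342960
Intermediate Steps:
B(h) = -9 + 18*h (B(h) = 18*h - 9 = -9 + 18*h)
(-3315181 + G(-376, -1148)) + B(-1479) = (-3315181 - 1148) + (-9 + 18*(-1479)) = -3316329 + (-9 - 26622) = -3316329 - 26631 = -3342960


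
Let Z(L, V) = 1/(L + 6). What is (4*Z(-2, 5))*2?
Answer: 2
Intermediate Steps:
Z(L, V) = 1/(6 + L)
(4*Z(-2, 5))*2 = (4/(6 - 2))*2 = (4/4)*2 = (4*(1/4))*2 = 1*2 = 2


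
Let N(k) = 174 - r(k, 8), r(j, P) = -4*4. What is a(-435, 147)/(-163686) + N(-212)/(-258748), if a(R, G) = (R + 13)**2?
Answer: -11527494793/10588356282 ≈ -1.0887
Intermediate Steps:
r(j, P) = -16
a(R, G) = (13 + R)**2
N(k) = 190 (N(k) = 174 - 1*(-16) = 174 + 16 = 190)
a(-435, 147)/(-163686) + N(-212)/(-258748) = (13 - 435)**2/(-163686) + 190/(-258748) = (-422)**2*(-1/163686) + 190*(-1/258748) = 178084*(-1/163686) - 95/129374 = -89042/81843 - 95/129374 = -11527494793/10588356282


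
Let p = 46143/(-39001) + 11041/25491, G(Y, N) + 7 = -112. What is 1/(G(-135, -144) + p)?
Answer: -994174491/119052385601 ≈ -0.0083507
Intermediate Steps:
G(Y, N) = -119 (G(Y, N) = -7 - 112 = -119)
p = -745621172/994174491 (p = 46143*(-1/39001) + 11041*(1/25491) = -46143/39001 + 11041/25491 = -745621172/994174491 ≈ -0.74999)
1/(G(-135, -144) + p) = 1/(-119 - 745621172/994174491) = 1/(-119052385601/994174491) = -994174491/119052385601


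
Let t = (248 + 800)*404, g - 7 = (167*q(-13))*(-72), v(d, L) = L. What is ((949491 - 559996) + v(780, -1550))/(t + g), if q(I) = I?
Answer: 129315/193237 ≈ 0.66920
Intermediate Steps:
g = 156319 (g = 7 + (167*(-13))*(-72) = 7 - 2171*(-72) = 7 + 156312 = 156319)
t = 423392 (t = 1048*404 = 423392)
((949491 - 559996) + v(780, -1550))/(t + g) = ((949491 - 559996) - 1550)/(423392 + 156319) = (389495 - 1550)/579711 = 387945*(1/579711) = 129315/193237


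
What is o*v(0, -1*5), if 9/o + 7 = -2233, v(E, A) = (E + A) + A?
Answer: 9/224 ≈ 0.040179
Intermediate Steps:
v(E, A) = E + 2*A (v(E, A) = (A + E) + A = E + 2*A)
o = -9/2240 (o = 9/(-7 - 2233) = 9/(-2240) = 9*(-1/2240) = -9/2240 ≈ -0.0040179)
o*v(0, -1*5) = -9*(0 + 2*(-1*5))/2240 = -9*(0 + 2*(-5))/2240 = -9*(0 - 10)/2240 = -9/2240*(-10) = 9/224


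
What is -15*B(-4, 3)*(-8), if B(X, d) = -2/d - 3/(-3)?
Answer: 40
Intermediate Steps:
B(X, d) = 1 - 2/d (B(X, d) = -2/d - 3*(-⅓) = -2/d + 1 = 1 - 2/d)
-15*B(-4, 3)*(-8) = -15*(-2 + 3)/3*(-8) = -5*(-8) = 40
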